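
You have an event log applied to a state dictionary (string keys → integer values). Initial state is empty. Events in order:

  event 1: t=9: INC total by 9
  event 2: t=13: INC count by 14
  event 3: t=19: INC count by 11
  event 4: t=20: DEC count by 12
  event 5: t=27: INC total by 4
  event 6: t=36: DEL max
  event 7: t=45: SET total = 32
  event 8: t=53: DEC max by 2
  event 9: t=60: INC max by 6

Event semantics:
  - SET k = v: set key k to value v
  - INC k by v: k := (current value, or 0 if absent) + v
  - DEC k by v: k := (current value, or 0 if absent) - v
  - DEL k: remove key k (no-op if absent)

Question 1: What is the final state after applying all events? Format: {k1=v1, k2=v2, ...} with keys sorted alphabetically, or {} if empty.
  after event 1 (t=9: INC total by 9): {total=9}
  after event 2 (t=13: INC count by 14): {count=14, total=9}
  after event 3 (t=19: INC count by 11): {count=25, total=9}
  after event 4 (t=20: DEC count by 12): {count=13, total=9}
  after event 5 (t=27: INC total by 4): {count=13, total=13}
  after event 6 (t=36: DEL max): {count=13, total=13}
  after event 7 (t=45: SET total = 32): {count=13, total=32}
  after event 8 (t=53: DEC max by 2): {count=13, max=-2, total=32}
  after event 9 (t=60: INC max by 6): {count=13, max=4, total=32}

Answer: {count=13, max=4, total=32}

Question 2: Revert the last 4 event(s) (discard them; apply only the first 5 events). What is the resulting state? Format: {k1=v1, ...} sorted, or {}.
Keep first 5 events (discard last 4):
  after event 1 (t=9: INC total by 9): {total=9}
  after event 2 (t=13: INC count by 14): {count=14, total=9}
  after event 3 (t=19: INC count by 11): {count=25, total=9}
  after event 4 (t=20: DEC count by 12): {count=13, total=9}
  after event 5 (t=27: INC total by 4): {count=13, total=13}

Answer: {count=13, total=13}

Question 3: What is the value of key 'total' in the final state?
Track key 'total' through all 9 events:
  event 1 (t=9: INC total by 9): total (absent) -> 9
  event 2 (t=13: INC count by 14): total unchanged
  event 3 (t=19: INC count by 11): total unchanged
  event 4 (t=20: DEC count by 12): total unchanged
  event 5 (t=27: INC total by 4): total 9 -> 13
  event 6 (t=36: DEL max): total unchanged
  event 7 (t=45: SET total = 32): total 13 -> 32
  event 8 (t=53: DEC max by 2): total unchanged
  event 9 (t=60: INC max by 6): total unchanged
Final: total = 32

Answer: 32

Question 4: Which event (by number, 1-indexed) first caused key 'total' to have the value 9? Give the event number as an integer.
Looking for first event where total becomes 9:
  event 1: total (absent) -> 9  <-- first match

Answer: 1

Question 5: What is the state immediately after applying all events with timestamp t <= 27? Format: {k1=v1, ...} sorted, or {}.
Answer: {count=13, total=13}

Derivation:
Apply events with t <= 27 (5 events):
  after event 1 (t=9: INC total by 9): {total=9}
  after event 2 (t=13: INC count by 14): {count=14, total=9}
  after event 3 (t=19: INC count by 11): {count=25, total=9}
  after event 4 (t=20: DEC count by 12): {count=13, total=9}
  after event 5 (t=27: INC total by 4): {count=13, total=13}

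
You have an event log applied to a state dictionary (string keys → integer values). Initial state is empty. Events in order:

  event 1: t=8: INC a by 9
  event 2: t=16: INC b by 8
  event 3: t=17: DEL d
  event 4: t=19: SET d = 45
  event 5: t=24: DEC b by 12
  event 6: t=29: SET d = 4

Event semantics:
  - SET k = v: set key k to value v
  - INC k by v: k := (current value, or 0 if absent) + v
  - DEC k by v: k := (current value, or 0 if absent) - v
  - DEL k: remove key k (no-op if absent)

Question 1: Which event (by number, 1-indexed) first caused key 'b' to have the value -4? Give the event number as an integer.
Answer: 5

Derivation:
Looking for first event where b becomes -4:
  event 2: b = 8
  event 3: b = 8
  event 4: b = 8
  event 5: b 8 -> -4  <-- first match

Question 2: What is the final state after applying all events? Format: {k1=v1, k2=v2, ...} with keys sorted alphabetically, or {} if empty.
  after event 1 (t=8: INC a by 9): {a=9}
  after event 2 (t=16: INC b by 8): {a=9, b=8}
  after event 3 (t=17: DEL d): {a=9, b=8}
  after event 4 (t=19: SET d = 45): {a=9, b=8, d=45}
  after event 5 (t=24: DEC b by 12): {a=9, b=-4, d=45}
  after event 6 (t=29: SET d = 4): {a=9, b=-4, d=4}

Answer: {a=9, b=-4, d=4}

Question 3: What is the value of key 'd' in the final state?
Answer: 4

Derivation:
Track key 'd' through all 6 events:
  event 1 (t=8: INC a by 9): d unchanged
  event 2 (t=16: INC b by 8): d unchanged
  event 3 (t=17: DEL d): d (absent) -> (absent)
  event 4 (t=19: SET d = 45): d (absent) -> 45
  event 5 (t=24: DEC b by 12): d unchanged
  event 6 (t=29: SET d = 4): d 45 -> 4
Final: d = 4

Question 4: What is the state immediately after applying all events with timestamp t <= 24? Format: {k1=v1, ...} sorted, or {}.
Answer: {a=9, b=-4, d=45}

Derivation:
Apply events with t <= 24 (5 events):
  after event 1 (t=8: INC a by 9): {a=9}
  after event 2 (t=16: INC b by 8): {a=9, b=8}
  after event 3 (t=17: DEL d): {a=9, b=8}
  after event 4 (t=19: SET d = 45): {a=9, b=8, d=45}
  after event 5 (t=24: DEC b by 12): {a=9, b=-4, d=45}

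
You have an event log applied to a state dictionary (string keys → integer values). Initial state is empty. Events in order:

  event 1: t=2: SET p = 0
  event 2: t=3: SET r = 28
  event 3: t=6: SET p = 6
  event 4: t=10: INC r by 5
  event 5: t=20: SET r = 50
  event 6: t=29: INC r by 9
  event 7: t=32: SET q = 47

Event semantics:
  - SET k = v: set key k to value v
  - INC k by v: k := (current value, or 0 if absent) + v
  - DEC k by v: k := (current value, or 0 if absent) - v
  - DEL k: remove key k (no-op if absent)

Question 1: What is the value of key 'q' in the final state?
Track key 'q' through all 7 events:
  event 1 (t=2: SET p = 0): q unchanged
  event 2 (t=3: SET r = 28): q unchanged
  event 3 (t=6: SET p = 6): q unchanged
  event 4 (t=10: INC r by 5): q unchanged
  event 5 (t=20: SET r = 50): q unchanged
  event 6 (t=29: INC r by 9): q unchanged
  event 7 (t=32: SET q = 47): q (absent) -> 47
Final: q = 47

Answer: 47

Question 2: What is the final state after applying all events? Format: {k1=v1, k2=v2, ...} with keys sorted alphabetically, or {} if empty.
  after event 1 (t=2: SET p = 0): {p=0}
  after event 2 (t=3: SET r = 28): {p=0, r=28}
  after event 3 (t=6: SET p = 6): {p=6, r=28}
  after event 4 (t=10: INC r by 5): {p=6, r=33}
  after event 5 (t=20: SET r = 50): {p=6, r=50}
  after event 6 (t=29: INC r by 9): {p=6, r=59}
  after event 7 (t=32: SET q = 47): {p=6, q=47, r=59}

Answer: {p=6, q=47, r=59}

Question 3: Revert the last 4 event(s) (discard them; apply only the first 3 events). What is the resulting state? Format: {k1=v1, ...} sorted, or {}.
Answer: {p=6, r=28}

Derivation:
Keep first 3 events (discard last 4):
  after event 1 (t=2: SET p = 0): {p=0}
  after event 2 (t=3: SET r = 28): {p=0, r=28}
  after event 3 (t=6: SET p = 6): {p=6, r=28}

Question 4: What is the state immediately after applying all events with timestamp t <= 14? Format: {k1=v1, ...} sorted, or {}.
Answer: {p=6, r=33}

Derivation:
Apply events with t <= 14 (4 events):
  after event 1 (t=2: SET p = 0): {p=0}
  after event 2 (t=3: SET r = 28): {p=0, r=28}
  after event 3 (t=6: SET p = 6): {p=6, r=28}
  after event 4 (t=10: INC r by 5): {p=6, r=33}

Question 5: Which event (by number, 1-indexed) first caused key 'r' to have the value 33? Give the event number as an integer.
Answer: 4

Derivation:
Looking for first event where r becomes 33:
  event 2: r = 28
  event 3: r = 28
  event 4: r 28 -> 33  <-- first match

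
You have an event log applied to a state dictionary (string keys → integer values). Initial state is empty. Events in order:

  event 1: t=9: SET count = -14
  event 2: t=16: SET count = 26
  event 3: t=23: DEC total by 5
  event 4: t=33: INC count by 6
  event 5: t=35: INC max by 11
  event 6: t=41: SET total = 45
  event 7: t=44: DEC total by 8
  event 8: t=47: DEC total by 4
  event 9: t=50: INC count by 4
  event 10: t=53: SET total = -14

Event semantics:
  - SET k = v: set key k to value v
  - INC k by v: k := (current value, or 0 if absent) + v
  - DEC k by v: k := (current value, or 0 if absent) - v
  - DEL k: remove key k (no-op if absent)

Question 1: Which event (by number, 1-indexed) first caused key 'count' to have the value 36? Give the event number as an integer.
Looking for first event where count becomes 36:
  event 1: count = -14
  event 2: count = 26
  event 3: count = 26
  event 4: count = 32
  event 5: count = 32
  event 6: count = 32
  event 7: count = 32
  event 8: count = 32
  event 9: count 32 -> 36  <-- first match

Answer: 9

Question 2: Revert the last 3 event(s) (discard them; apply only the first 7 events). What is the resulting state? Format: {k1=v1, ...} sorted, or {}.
Keep first 7 events (discard last 3):
  after event 1 (t=9: SET count = -14): {count=-14}
  after event 2 (t=16: SET count = 26): {count=26}
  after event 3 (t=23: DEC total by 5): {count=26, total=-5}
  after event 4 (t=33: INC count by 6): {count=32, total=-5}
  after event 5 (t=35: INC max by 11): {count=32, max=11, total=-5}
  after event 6 (t=41: SET total = 45): {count=32, max=11, total=45}
  after event 7 (t=44: DEC total by 8): {count=32, max=11, total=37}

Answer: {count=32, max=11, total=37}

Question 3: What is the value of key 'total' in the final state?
Track key 'total' through all 10 events:
  event 1 (t=9: SET count = -14): total unchanged
  event 2 (t=16: SET count = 26): total unchanged
  event 3 (t=23: DEC total by 5): total (absent) -> -5
  event 4 (t=33: INC count by 6): total unchanged
  event 5 (t=35: INC max by 11): total unchanged
  event 6 (t=41: SET total = 45): total -5 -> 45
  event 7 (t=44: DEC total by 8): total 45 -> 37
  event 8 (t=47: DEC total by 4): total 37 -> 33
  event 9 (t=50: INC count by 4): total unchanged
  event 10 (t=53: SET total = -14): total 33 -> -14
Final: total = -14

Answer: -14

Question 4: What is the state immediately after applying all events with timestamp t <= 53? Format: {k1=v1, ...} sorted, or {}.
Answer: {count=36, max=11, total=-14}

Derivation:
Apply events with t <= 53 (10 events):
  after event 1 (t=9: SET count = -14): {count=-14}
  after event 2 (t=16: SET count = 26): {count=26}
  after event 3 (t=23: DEC total by 5): {count=26, total=-5}
  after event 4 (t=33: INC count by 6): {count=32, total=-5}
  after event 5 (t=35: INC max by 11): {count=32, max=11, total=-5}
  after event 6 (t=41: SET total = 45): {count=32, max=11, total=45}
  after event 7 (t=44: DEC total by 8): {count=32, max=11, total=37}
  after event 8 (t=47: DEC total by 4): {count=32, max=11, total=33}
  after event 9 (t=50: INC count by 4): {count=36, max=11, total=33}
  after event 10 (t=53: SET total = -14): {count=36, max=11, total=-14}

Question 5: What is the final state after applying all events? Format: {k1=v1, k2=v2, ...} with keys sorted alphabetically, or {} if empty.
Answer: {count=36, max=11, total=-14}

Derivation:
  after event 1 (t=9: SET count = -14): {count=-14}
  after event 2 (t=16: SET count = 26): {count=26}
  after event 3 (t=23: DEC total by 5): {count=26, total=-5}
  after event 4 (t=33: INC count by 6): {count=32, total=-5}
  after event 5 (t=35: INC max by 11): {count=32, max=11, total=-5}
  after event 6 (t=41: SET total = 45): {count=32, max=11, total=45}
  after event 7 (t=44: DEC total by 8): {count=32, max=11, total=37}
  after event 8 (t=47: DEC total by 4): {count=32, max=11, total=33}
  after event 9 (t=50: INC count by 4): {count=36, max=11, total=33}
  after event 10 (t=53: SET total = -14): {count=36, max=11, total=-14}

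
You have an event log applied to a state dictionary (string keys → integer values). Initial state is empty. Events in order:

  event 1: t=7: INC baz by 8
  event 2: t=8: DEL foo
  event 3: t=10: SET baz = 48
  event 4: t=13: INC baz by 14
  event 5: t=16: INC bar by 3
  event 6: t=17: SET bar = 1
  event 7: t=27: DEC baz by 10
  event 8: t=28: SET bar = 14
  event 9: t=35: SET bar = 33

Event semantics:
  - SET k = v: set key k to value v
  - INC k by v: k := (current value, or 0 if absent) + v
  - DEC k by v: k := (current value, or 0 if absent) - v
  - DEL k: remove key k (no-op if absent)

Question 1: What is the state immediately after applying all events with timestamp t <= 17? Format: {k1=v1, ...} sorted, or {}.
Answer: {bar=1, baz=62}

Derivation:
Apply events with t <= 17 (6 events):
  after event 1 (t=7: INC baz by 8): {baz=8}
  after event 2 (t=8: DEL foo): {baz=8}
  after event 3 (t=10: SET baz = 48): {baz=48}
  after event 4 (t=13: INC baz by 14): {baz=62}
  after event 5 (t=16: INC bar by 3): {bar=3, baz=62}
  after event 6 (t=17: SET bar = 1): {bar=1, baz=62}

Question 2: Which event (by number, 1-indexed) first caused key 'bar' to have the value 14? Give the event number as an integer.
Looking for first event where bar becomes 14:
  event 5: bar = 3
  event 6: bar = 1
  event 7: bar = 1
  event 8: bar 1 -> 14  <-- first match

Answer: 8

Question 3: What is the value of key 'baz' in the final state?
Answer: 52

Derivation:
Track key 'baz' through all 9 events:
  event 1 (t=7: INC baz by 8): baz (absent) -> 8
  event 2 (t=8: DEL foo): baz unchanged
  event 3 (t=10: SET baz = 48): baz 8 -> 48
  event 4 (t=13: INC baz by 14): baz 48 -> 62
  event 5 (t=16: INC bar by 3): baz unchanged
  event 6 (t=17: SET bar = 1): baz unchanged
  event 7 (t=27: DEC baz by 10): baz 62 -> 52
  event 8 (t=28: SET bar = 14): baz unchanged
  event 9 (t=35: SET bar = 33): baz unchanged
Final: baz = 52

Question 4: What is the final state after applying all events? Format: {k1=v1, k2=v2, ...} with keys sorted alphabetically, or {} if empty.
Answer: {bar=33, baz=52}

Derivation:
  after event 1 (t=7: INC baz by 8): {baz=8}
  after event 2 (t=8: DEL foo): {baz=8}
  after event 3 (t=10: SET baz = 48): {baz=48}
  after event 4 (t=13: INC baz by 14): {baz=62}
  after event 5 (t=16: INC bar by 3): {bar=3, baz=62}
  after event 6 (t=17: SET bar = 1): {bar=1, baz=62}
  after event 7 (t=27: DEC baz by 10): {bar=1, baz=52}
  after event 8 (t=28: SET bar = 14): {bar=14, baz=52}
  after event 9 (t=35: SET bar = 33): {bar=33, baz=52}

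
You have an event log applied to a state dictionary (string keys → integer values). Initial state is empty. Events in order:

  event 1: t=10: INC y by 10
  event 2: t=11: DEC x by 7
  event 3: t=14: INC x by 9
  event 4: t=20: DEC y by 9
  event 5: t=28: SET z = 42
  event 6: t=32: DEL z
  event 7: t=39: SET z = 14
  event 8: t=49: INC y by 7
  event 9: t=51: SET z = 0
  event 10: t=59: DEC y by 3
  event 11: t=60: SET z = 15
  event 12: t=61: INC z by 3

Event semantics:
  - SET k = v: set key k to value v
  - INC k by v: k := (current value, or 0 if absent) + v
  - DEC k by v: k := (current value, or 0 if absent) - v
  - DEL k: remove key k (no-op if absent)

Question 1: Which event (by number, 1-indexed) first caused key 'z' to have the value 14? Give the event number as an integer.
Answer: 7

Derivation:
Looking for first event where z becomes 14:
  event 5: z = 42
  event 6: z = (absent)
  event 7: z (absent) -> 14  <-- first match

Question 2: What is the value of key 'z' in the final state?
Track key 'z' through all 12 events:
  event 1 (t=10: INC y by 10): z unchanged
  event 2 (t=11: DEC x by 7): z unchanged
  event 3 (t=14: INC x by 9): z unchanged
  event 4 (t=20: DEC y by 9): z unchanged
  event 5 (t=28: SET z = 42): z (absent) -> 42
  event 6 (t=32: DEL z): z 42 -> (absent)
  event 7 (t=39: SET z = 14): z (absent) -> 14
  event 8 (t=49: INC y by 7): z unchanged
  event 9 (t=51: SET z = 0): z 14 -> 0
  event 10 (t=59: DEC y by 3): z unchanged
  event 11 (t=60: SET z = 15): z 0 -> 15
  event 12 (t=61: INC z by 3): z 15 -> 18
Final: z = 18

Answer: 18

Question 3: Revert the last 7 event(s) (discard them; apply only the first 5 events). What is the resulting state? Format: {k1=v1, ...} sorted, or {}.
Keep first 5 events (discard last 7):
  after event 1 (t=10: INC y by 10): {y=10}
  after event 2 (t=11: DEC x by 7): {x=-7, y=10}
  after event 3 (t=14: INC x by 9): {x=2, y=10}
  after event 4 (t=20: DEC y by 9): {x=2, y=1}
  after event 5 (t=28: SET z = 42): {x=2, y=1, z=42}

Answer: {x=2, y=1, z=42}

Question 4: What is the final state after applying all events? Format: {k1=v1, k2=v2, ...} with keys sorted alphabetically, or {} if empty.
  after event 1 (t=10: INC y by 10): {y=10}
  after event 2 (t=11: DEC x by 7): {x=-7, y=10}
  after event 3 (t=14: INC x by 9): {x=2, y=10}
  after event 4 (t=20: DEC y by 9): {x=2, y=1}
  after event 5 (t=28: SET z = 42): {x=2, y=1, z=42}
  after event 6 (t=32: DEL z): {x=2, y=1}
  after event 7 (t=39: SET z = 14): {x=2, y=1, z=14}
  after event 8 (t=49: INC y by 7): {x=2, y=8, z=14}
  after event 9 (t=51: SET z = 0): {x=2, y=8, z=0}
  after event 10 (t=59: DEC y by 3): {x=2, y=5, z=0}
  after event 11 (t=60: SET z = 15): {x=2, y=5, z=15}
  after event 12 (t=61: INC z by 3): {x=2, y=5, z=18}

Answer: {x=2, y=5, z=18}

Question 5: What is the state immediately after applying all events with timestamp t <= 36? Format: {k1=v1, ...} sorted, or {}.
Apply events with t <= 36 (6 events):
  after event 1 (t=10: INC y by 10): {y=10}
  after event 2 (t=11: DEC x by 7): {x=-7, y=10}
  after event 3 (t=14: INC x by 9): {x=2, y=10}
  after event 4 (t=20: DEC y by 9): {x=2, y=1}
  after event 5 (t=28: SET z = 42): {x=2, y=1, z=42}
  after event 6 (t=32: DEL z): {x=2, y=1}

Answer: {x=2, y=1}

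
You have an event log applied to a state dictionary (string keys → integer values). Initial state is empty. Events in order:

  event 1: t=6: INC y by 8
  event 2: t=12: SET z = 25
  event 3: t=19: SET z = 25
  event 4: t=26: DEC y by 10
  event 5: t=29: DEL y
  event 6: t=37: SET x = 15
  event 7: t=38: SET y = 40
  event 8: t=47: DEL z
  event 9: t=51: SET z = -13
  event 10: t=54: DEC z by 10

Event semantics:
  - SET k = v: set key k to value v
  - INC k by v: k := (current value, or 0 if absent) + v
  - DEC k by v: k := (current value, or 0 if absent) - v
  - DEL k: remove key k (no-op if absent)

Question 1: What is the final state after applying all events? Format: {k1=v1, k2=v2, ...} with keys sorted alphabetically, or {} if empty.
  after event 1 (t=6: INC y by 8): {y=8}
  after event 2 (t=12: SET z = 25): {y=8, z=25}
  after event 3 (t=19: SET z = 25): {y=8, z=25}
  after event 4 (t=26: DEC y by 10): {y=-2, z=25}
  after event 5 (t=29: DEL y): {z=25}
  after event 6 (t=37: SET x = 15): {x=15, z=25}
  after event 7 (t=38: SET y = 40): {x=15, y=40, z=25}
  after event 8 (t=47: DEL z): {x=15, y=40}
  after event 9 (t=51: SET z = -13): {x=15, y=40, z=-13}
  after event 10 (t=54: DEC z by 10): {x=15, y=40, z=-23}

Answer: {x=15, y=40, z=-23}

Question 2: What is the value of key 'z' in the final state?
Track key 'z' through all 10 events:
  event 1 (t=6: INC y by 8): z unchanged
  event 2 (t=12: SET z = 25): z (absent) -> 25
  event 3 (t=19: SET z = 25): z 25 -> 25
  event 4 (t=26: DEC y by 10): z unchanged
  event 5 (t=29: DEL y): z unchanged
  event 6 (t=37: SET x = 15): z unchanged
  event 7 (t=38: SET y = 40): z unchanged
  event 8 (t=47: DEL z): z 25 -> (absent)
  event 9 (t=51: SET z = -13): z (absent) -> -13
  event 10 (t=54: DEC z by 10): z -13 -> -23
Final: z = -23

Answer: -23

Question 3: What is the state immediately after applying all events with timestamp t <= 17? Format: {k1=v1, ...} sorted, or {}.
Answer: {y=8, z=25}

Derivation:
Apply events with t <= 17 (2 events):
  after event 1 (t=6: INC y by 8): {y=8}
  after event 2 (t=12: SET z = 25): {y=8, z=25}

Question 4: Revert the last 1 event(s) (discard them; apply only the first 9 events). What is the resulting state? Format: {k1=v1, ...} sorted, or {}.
Answer: {x=15, y=40, z=-13}

Derivation:
Keep first 9 events (discard last 1):
  after event 1 (t=6: INC y by 8): {y=8}
  after event 2 (t=12: SET z = 25): {y=8, z=25}
  after event 3 (t=19: SET z = 25): {y=8, z=25}
  after event 4 (t=26: DEC y by 10): {y=-2, z=25}
  after event 5 (t=29: DEL y): {z=25}
  after event 6 (t=37: SET x = 15): {x=15, z=25}
  after event 7 (t=38: SET y = 40): {x=15, y=40, z=25}
  after event 8 (t=47: DEL z): {x=15, y=40}
  after event 9 (t=51: SET z = -13): {x=15, y=40, z=-13}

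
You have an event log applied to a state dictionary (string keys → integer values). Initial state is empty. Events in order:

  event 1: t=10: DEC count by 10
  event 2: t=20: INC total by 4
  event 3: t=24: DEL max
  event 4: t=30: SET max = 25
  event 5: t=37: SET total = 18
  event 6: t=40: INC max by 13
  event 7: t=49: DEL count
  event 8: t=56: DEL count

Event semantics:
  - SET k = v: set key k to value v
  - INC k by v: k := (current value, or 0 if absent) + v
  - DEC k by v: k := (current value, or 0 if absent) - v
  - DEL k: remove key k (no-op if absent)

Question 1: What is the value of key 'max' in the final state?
Track key 'max' through all 8 events:
  event 1 (t=10: DEC count by 10): max unchanged
  event 2 (t=20: INC total by 4): max unchanged
  event 3 (t=24: DEL max): max (absent) -> (absent)
  event 4 (t=30: SET max = 25): max (absent) -> 25
  event 5 (t=37: SET total = 18): max unchanged
  event 6 (t=40: INC max by 13): max 25 -> 38
  event 7 (t=49: DEL count): max unchanged
  event 8 (t=56: DEL count): max unchanged
Final: max = 38

Answer: 38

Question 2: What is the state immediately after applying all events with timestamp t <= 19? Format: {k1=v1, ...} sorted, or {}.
Apply events with t <= 19 (1 events):
  after event 1 (t=10: DEC count by 10): {count=-10}

Answer: {count=-10}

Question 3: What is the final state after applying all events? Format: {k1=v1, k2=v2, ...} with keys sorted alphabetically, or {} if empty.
  after event 1 (t=10: DEC count by 10): {count=-10}
  after event 2 (t=20: INC total by 4): {count=-10, total=4}
  after event 3 (t=24: DEL max): {count=-10, total=4}
  after event 4 (t=30: SET max = 25): {count=-10, max=25, total=4}
  after event 5 (t=37: SET total = 18): {count=-10, max=25, total=18}
  after event 6 (t=40: INC max by 13): {count=-10, max=38, total=18}
  after event 7 (t=49: DEL count): {max=38, total=18}
  after event 8 (t=56: DEL count): {max=38, total=18}

Answer: {max=38, total=18}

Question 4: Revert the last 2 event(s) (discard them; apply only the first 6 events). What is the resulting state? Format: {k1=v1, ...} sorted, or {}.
Answer: {count=-10, max=38, total=18}

Derivation:
Keep first 6 events (discard last 2):
  after event 1 (t=10: DEC count by 10): {count=-10}
  after event 2 (t=20: INC total by 4): {count=-10, total=4}
  after event 3 (t=24: DEL max): {count=-10, total=4}
  after event 4 (t=30: SET max = 25): {count=-10, max=25, total=4}
  after event 5 (t=37: SET total = 18): {count=-10, max=25, total=18}
  after event 6 (t=40: INC max by 13): {count=-10, max=38, total=18}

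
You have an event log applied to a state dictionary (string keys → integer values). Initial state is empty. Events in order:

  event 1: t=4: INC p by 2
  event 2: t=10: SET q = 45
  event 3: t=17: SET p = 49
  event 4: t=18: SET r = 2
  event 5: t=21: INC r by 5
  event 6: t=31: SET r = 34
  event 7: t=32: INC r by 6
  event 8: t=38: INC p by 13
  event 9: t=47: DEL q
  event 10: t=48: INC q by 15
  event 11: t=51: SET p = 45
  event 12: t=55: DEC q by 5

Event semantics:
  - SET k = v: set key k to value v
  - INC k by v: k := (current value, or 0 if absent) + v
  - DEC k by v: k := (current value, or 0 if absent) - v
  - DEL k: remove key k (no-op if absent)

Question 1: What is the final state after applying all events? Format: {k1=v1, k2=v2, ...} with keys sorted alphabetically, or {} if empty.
Answer: {p=45, q=10, r=40}

Derivation:
  after event 1 (t=4: INC p by 2): {p=2}
  after event 2 (t=10: SET q = 45): {p=2, q=45}
  after event 3 (t=17: SET p = 49): {p=49, q=45}
  after event 4 (t=18: SET r = 2): {p=49, q=45, r=2}
  after event 5 (t=21: INC r by 5): {p=49, q=45, r=7}
  after event 6 (t=31: SET r = 34): {p=49, q=45, r=34}
  after event 7 (t=32: INC r by 6): {p=49, q=45, r=40}
  after event 8 (t=38: INC p by 13): {p=62, q=45, r=40}
  after event 9 (t=47: DEL q): {p=62, r=40}
  after event 10 (t=48: INC q by 15): {p=62, q=15, r=40}
  after event 11 (t=51: SET p = 45): {p=45, q=15, r=40}
  after event 12 (t=55: DEC q by 5): {p=45, q=10, r=40}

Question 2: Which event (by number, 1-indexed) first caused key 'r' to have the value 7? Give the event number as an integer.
Answer: 5

Derivation:
Looking for first event where r becomes 7:
  event 4: r = 2
  event 5: r 2 -> 7  <-- first match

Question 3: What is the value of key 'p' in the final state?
Answer: 45

Derivation:
Track key 'p' through all 12 events:
  event 1 (t=4: INC p by 2): p (absent) -> 2
  event 2 (t=10: SET q = 45): p unchanged
  event 3 (t=17: SET p = 49): p 2 -> 49
  event 4 (t=18: SET r = 2): p unchanged
  event 5 (t=21: INC r by 5): p unchanged
  event 6 (t=31: SET r = 34): p unchanged
  event 7 (t=32: INC r by 6): p unchanged
  event 8 (t=38: INC p by 13): p 49 -> 62
  event 9 (t=47: DEL q): p unchanged
  event 10 (t=48: INC q by 15): p unchanged
  event 11 (t=51: SET p = 45): p 62 -> 45
  event 12 (t=55: DEC q by 5): p unchanged
Final: p = 45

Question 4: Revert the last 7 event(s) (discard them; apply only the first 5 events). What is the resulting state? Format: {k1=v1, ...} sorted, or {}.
Keep first 5 events (discard last 7):
  after event 1 (t=4: INC p by 2): {p=2}
  after event 2 (t=10: SET q = 45): {p=2, q=45}
  after event 3 (t=17: SET p = 49): {p=49, q=45}
  after event 4 (t=18: SET r = 2): {p=49, q=45, r=2}
  after event 5 (t=21: INC r by 5): {p=49, q=45, r=7}

Answer: {p=49, q=45, r=7}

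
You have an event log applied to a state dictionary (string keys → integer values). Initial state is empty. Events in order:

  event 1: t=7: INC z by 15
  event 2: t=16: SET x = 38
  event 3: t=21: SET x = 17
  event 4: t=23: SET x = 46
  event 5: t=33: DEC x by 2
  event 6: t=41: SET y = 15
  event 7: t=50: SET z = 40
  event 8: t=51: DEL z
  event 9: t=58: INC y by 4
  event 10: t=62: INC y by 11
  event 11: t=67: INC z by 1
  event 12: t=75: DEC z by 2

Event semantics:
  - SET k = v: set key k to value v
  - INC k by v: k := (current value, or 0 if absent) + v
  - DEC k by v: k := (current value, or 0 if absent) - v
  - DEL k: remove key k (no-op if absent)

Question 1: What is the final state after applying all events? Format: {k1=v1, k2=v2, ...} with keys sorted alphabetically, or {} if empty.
  after event 1 (t=7: INC z by 15): {z=15}
  after event 2 (t=16: SET x = 38): {x=38, z=15}
  after event 3 (t=21: SET x = 17): {x=17, z=15}
  after event 4 (t=23: SET x = 46): {x=46, z=15}
  after event 5 (t=33: DEC x by 2): {x=44, z=15}
  after event 6 (t=41: SET y = 15): {x=44, y=15, z=15}
  after event 7 (t=50: SET z = 40): {x=44, y=15, z=40}
  after event 8 (t=51: DEL z): {x=44, y=15}
  after event 9 (t=58: INC y by 4): {x=44, y=19}
  after event 10 (t=62: INC y by 11): {x=44, y=30}
  after event 11 (t=67: INC z by 1): {x=44, y=30, z=1}
  after event 12 (t=75: DEC z by 2): {x=44, y=30, z=-1}

Answer: {x=44, y=30, z=-1}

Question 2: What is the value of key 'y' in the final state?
Track key 'y' through all 12 events:
  event 1 (t=7: INC z by 15): y unchanged
  event 2 (t=16: SET x = 38): y unchanged
  event 3 (t=21: SET x = 17): y unchanged
  event 4 (t=23: SET x = 46): y unchanged
  event 5 (t=33: DEC x by 2): y unchanged
  event 6 (t=41: SET y = 15): y (absent) -> 15
  event 7 (t=50: SET z = 40): y unchanged
  event 8 (t=51: DEL z): y unchanged
  event 9 (t=58: INC y by 4): y 15 -> 19
  event 10 (t=62: INC y by 11): y 19 -> 30
  event 11 (t=67: INC z by 1): y unchanged
  event 12 (t=75: DEC z by 2): y unchanged
Final: y = 30

Answer: 30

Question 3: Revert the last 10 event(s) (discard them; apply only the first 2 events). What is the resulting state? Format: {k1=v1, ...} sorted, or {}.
Keep first 2 events (discard last 10):
  after event 1 (t=7: INC z by 15): {z=15}
  after event 2 (t=16: SET x = 38): {x=38, z=15}

Answer: {x=38, z=15}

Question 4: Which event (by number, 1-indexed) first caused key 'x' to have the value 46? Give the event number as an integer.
Looking for first event where x becomes 46:
  event 2: x = 38
  event 3: x = 17
  event 4: x 17 -> 46  <-- first match

Answer: 4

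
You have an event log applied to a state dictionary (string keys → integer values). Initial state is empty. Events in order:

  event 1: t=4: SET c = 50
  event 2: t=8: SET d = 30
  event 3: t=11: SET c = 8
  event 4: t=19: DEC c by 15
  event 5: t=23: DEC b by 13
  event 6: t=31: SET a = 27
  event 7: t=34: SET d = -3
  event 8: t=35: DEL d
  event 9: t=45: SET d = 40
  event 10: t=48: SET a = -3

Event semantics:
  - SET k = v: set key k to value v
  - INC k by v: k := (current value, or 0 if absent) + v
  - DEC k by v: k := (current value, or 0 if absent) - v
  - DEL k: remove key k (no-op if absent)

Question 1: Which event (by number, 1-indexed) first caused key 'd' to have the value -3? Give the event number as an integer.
Answer: 7

Derivation:
Looking for first event where d becomes -3:
  event 2: d = 30
  event 3: d = 30
  event 4: d = 30
  event 5: d = 30
  event 6: d = 30
  event 7: d 30 -> -3  <-- first match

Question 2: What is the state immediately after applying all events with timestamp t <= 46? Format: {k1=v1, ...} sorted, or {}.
Answer: {a=27, b=-13, c=-7, d=40}

Derivation:
Apply events with t <= 46 (9 events):
  after event 1 (t=4: SET c = 50): {c=50}
  after event 2 (t=8: SET d = 30): {c=50, d=30}
  after event 3 (t=11: SET c = 8): {c=8, d=30}
  after event 4 (t=19: DEC c by 15): {c=-7, d=30}
  after event 5 (t=23: DEC b by 13): {b=-13, c=-7, d=30}
  after event 6 (t=31: SET a = 27): {a=27, b=-13, c=-7, d=30}
  after event 7 (t=34: SET d = -3): {a=27, b=-13, c=-7, d=-3}
  after event 8 (t=35: DEL d): {a=27, b=-13, c=-7}
  after event 9 (t=45: SET d = 40): {a=27, b=-13, c=-7, d=40}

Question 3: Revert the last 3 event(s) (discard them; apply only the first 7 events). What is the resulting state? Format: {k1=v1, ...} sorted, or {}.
Answer: {a=27, b=-13, c=-7, d=-3}

Derivation:
Keep first 7 events (discard last 3):
  after event 1 (t=4: SET c = 50): {c=50}
  after event 2 (t=8: SET d = 30): {c=50, d=30}
  after event 3 (t=11: SET c = 8): {c=8, d=30}
  after event 4 (t=19: DEC c by 15): {c=-7, d=30}
  after event 5 (t=23: DEC b by 13): {b=-13, c=-7, d=30}
  after event 6 (t=31: SET a = 27): {a=27, b=-13, c=-7, d=30}
  after event 7 (t=34: SET d = -3): {a=27, b=-13, c=-7, d=-3}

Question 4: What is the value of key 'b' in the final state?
Answer: -13

Derivation:
Track key 'b' through all 10 events:
  event 1 (t=4: SET c = 50): b unchanged
  event 2 (t=8: SET d = 30): b unchanged
  event 3 (t=11: SET c = 8): b unchanged
  event 4 (t=19: DEC c by 15): b unchanged
  event 5 (t=23: DEC b by 13): b (absent) -> -13
  event 6 (t=31: SET a = 27): b unchanged
  event 7 (t=34: SET d = -3): b unchanged
  event 8 (t=35: DEL d): b unchanged
  event 9 (t=45: SET d = 40): b unchanged
  event 10 (t=48: SET a = -3): b unchanged
Final: b = -13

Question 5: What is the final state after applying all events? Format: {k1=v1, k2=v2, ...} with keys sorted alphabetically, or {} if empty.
Answer: {a=-3, b=-13, c=-7, d=40}

Derivation:
  after event 1 (t=4: SET c = 50): {c=50}
  after event 2 (t=8: SET d = 30): {c=50, d=30}
  after event 3 (t=11: SET c = 8): {c=8, d=30}
  after event 4 (t=19: DEC c by 15): {c=-7, d=30}
  after event 5 (t=23: DEC b by 13): {b=-13, c=-7, d=30}
  after event 6 (t=31: SET a = 27): {a=27, b=-13, c=-7, d=30}
  after event 7 (t=34: SET d = -3): {a=27, b=-13, c=-7, d=-3}
  after event 8 (t=35: DEL d): {a=27, b=-13, c=-7}
  after event 9 (t=45: SET d = 40): {a=27, b=-13, c=-7, d=40}
  after event 10 (t=48: SET a = -3): {a=-3, b=-13, c=-7, d=40}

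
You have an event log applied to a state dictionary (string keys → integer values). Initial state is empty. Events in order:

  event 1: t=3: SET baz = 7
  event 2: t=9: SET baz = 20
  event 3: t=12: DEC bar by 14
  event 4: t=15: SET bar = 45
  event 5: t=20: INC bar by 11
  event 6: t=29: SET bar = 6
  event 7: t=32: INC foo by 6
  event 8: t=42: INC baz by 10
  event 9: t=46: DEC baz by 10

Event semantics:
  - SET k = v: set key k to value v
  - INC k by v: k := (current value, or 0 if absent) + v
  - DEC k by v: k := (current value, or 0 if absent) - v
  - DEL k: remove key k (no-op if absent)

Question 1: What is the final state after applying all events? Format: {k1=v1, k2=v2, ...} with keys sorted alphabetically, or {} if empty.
Answer: {bar=6, baz=20, foo=6}

Derivation:
  after event 1 (t=3: SET baz = 7): {baz=7}
  after event 2 (t=9: SET baz = 20): {baz=20}
  after event 3 (t=12: DEC bar by 14): {bar=-14, baz=20}
  after event 4 (t=15: SET bar = 45): {bar=45, baz=20}
  after event 5 (t=20: INC bar by 11): {bar=56, baz=20}
  after event 6 (t=29: SET bar = 6): {bar=6, baz=20}
  after event 7 (t=32: INC foo by 6): {bar=6, baz=20, foo=6}
  after event 8 (t=42: INC baz by 10): {bar=6, baz=30, foo=6}
  after event 9 (t=46: DEC baz by 10): {bar=6, baz=20, foo=6}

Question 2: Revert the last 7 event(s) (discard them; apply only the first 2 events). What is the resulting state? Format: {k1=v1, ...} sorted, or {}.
Keep first 2 events (discard last 7):
  after event 1 (t=3: SET baz = 7): {baz=7}
  after event 2 (t=9: SET baz = 20): {baz=20}

Answer: {baz=20}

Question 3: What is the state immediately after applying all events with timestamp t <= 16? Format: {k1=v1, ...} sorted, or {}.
Answer: {bar=45, baz=20}

Derivation:
Apply events with t <= 16 (4 events):
  after event 1 (t=3: SET baz = 7): {baz=7}
  after event 2 (t=9: SET baz = 20): {baz=20}
  after event 3 (t=12: DEC bar by 14): {bar=-14, baz=20}
  after event 4 (t=15: SET bar = 45): {bar=45, baz=20}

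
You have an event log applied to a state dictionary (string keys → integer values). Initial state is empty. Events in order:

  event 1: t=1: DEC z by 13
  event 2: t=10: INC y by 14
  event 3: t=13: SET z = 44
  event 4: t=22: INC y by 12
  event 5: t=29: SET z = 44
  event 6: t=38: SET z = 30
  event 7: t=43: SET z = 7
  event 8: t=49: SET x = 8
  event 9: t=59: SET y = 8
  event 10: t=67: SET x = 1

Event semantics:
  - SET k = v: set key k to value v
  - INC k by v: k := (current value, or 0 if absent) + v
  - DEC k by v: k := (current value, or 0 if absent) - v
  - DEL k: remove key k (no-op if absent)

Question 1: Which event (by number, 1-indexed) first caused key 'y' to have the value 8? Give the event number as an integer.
Looking for first event where y becomes 8:
  event 2: y = 14
  event 3: y = 14
  event 4: y = 26
  event 5: y = 26
  event 6: y = 26
  event 7: y = 26
  event 8: y = 26
  event 9: y 26 -> 8  <-- first match

Answer: 9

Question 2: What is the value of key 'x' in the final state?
Track key 'x' through all 10 events:
  event 1 (t=1: DEC z by 13): x unchanged
  event 2 (t=10: INC y by 14): x unchanged
  event 3 (t=13: SET z = 44): x unchanged
  event 4 (t=22: INC y by 12): x unchanged
  event 5 (t=29: SET z = 44): x unchanged
  event 6 (t=38: SET z = 30): x unchanged
  event 7 (t=43: SET z = 7): x unchanged
  event 8 (t=49: SET x = 8): x (absent) -> 8
  event 9 (t=59: SET y = 8): x unchanged
  event 10 (t=67: SET x = 1): x 8 -> 1
Final: x = 1

Answer: 1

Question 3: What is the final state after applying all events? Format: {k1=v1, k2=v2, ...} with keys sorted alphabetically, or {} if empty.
Answer: {x=1, y=8, z=7}

Derivation:
  after event 1 (t=1: DEC z by 13): {z=-13}
  after event 2 (t=10: INC y by 14): {y=14, z=-13}
  after event 3 (t=13: SET z = 44): {y=14, z=44}
  after event 4 (t=22: INC y by 12): {y=26, z=44}
  after event 5 (t=29: SET z = 44): {y=26, z=44}
  after event 6 (t=38: SET z = 30): {y=26, z=30}
  after event 7 (t=43: SET z = 7): {y=26, z=7}
  after event 8 (t=49: SET x = 8): {x=8, y=26, z=7}
  after event 9 (t=59: SET y = 8): {x=8, y=8, z=7}
  after event 10 (t=67: SET x = 1): {x=1, y=8, z=7}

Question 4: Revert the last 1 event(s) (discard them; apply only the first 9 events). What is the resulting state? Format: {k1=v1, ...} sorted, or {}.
Answer: {x=8, y=8, z=7}

Derivation:
Keep first 9 events (discard last 1):
  after event 1 (t=1: DEC z by 13): {z=-13}
  after event 2 (t=10: INC y by 14): {y=14, z=-13}
  after event 3 (t=13: SET z = 44): {y=14, z=44}
  after event 4 (t=22: INC y by 12): {y=26, z=44}
  after event 5 (t=29: SET z = 44): {y=26, z=44}
  after event 6 (t=38: SET z = 30): {y=26, z=30}
  after event 7 (t=43: SET z = 7): {y=26, z=7}
  after event 8 (t=49: SET x = 8): {x=8, y=26, z=7}
  after event 9 (t=59: SET y = 8): {x=8, y=8, z=7}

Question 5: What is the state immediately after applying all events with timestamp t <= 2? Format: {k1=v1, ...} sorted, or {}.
Answer: {z=-13}

Derivation:
Apply events with t <= 2 (1 events):
  after event 1 (t=1: DEC z by 13): {z=-13}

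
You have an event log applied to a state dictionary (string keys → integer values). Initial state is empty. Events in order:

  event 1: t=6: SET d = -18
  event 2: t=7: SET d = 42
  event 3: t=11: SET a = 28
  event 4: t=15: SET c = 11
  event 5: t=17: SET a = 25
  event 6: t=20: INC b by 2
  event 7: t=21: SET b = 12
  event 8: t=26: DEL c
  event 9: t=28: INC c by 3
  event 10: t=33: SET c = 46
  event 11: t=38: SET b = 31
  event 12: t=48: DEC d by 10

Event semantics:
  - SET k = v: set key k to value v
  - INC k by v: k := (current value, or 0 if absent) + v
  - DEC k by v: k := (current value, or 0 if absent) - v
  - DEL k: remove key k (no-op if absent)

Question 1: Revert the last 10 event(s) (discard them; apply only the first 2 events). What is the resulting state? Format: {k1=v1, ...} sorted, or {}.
Keep first 2 events (discard last 10):
  after event 1 (t=6: SET d = -18): {d=-18}
  after event 2 (t=7: SET d = 42): {d=42}

Answer: {d=42}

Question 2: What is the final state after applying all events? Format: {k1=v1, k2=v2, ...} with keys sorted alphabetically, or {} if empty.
  after event 1 (t=6: SET d = -18): {d=-18}
  after event 2 (t=7: SET d = 42): {d=42}
  after event 3 (t=11: SET a = 28): {a=28, d=42}
  after event 4 (t=15: SET c = 11): {a=28, c=11, d=42}
  after event 5 (t=17: SET a = 25): {a=25, c=11, d=42}
  after event 6 (t=20: INC b by 2): {a=25, b=2, c=11, d=42}
  after event 7 (t=21: SET b = 12): {a=25, b=12, c=11, d=42}
  after event 8 (t=26: DEL c): {a=25, b=12, d=42}
  after event 9 (t=28: INC c by 3): {a=25, b=12, c=3, d=42}
  after event 10 (t=33: SET c = 46): {a=25, b=12, c=46, d=42}
  after event 11 (t=38: SET b = 31): {a=25, b=31, c=46, d=42}
  after event 12 (t=48: DEC d by 10): {a=25, b=31, c=46, d=32}

Answer: {a=25, b=31, c=46, d=32}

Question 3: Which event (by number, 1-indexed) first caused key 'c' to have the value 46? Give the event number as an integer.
Looking for first event where c becomes 46:
  event 4: c = 11
  event 5: c = 11
  event 6: c = 11
  event 7: c = 11
  event 8: c = (absent)
  event 9: c = 3
  event 10: c 3 -> 46  <-- first match

Answer: 10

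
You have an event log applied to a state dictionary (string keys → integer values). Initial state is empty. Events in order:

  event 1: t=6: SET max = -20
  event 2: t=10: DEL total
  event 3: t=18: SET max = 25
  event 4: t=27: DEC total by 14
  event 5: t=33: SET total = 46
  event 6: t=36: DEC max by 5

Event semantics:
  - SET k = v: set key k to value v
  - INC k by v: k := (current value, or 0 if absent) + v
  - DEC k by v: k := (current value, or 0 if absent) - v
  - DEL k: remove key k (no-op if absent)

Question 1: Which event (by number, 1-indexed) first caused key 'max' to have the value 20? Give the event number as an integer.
Looking for first event where max becomes 20:
  event 1: max = -20
  event 2: max = -20
  event 3: max = 25
  event 4: max = 25
  event 5: max = 25
  event 6: max 25 -> 20  <-- first match

Answer: 6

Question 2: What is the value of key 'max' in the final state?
Track key 'max' through all 6 events:
  event 1 (t=6: SET max = -20): max (absent) -> -20
  event 2 (t=10: DEL total): max unchanged
  event 3 (t=18: SET max = 25): max -20 -> 25
  event 4 (t=27: DEC total by 14): max unchanged
  event 5 (t=33: SET total = 46): max unchanged
  event 6 (t=36: DEC max by 5): max 25 -> 20
Final: max = 20

Answer: 20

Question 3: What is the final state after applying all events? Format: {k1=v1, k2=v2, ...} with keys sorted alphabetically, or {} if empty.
  after event 1 (t=6: SET max = -20): {max=-20}
  after event 2 (t=10: DEL total): {max=-20}
  after event 3 (t=18: SET max = 25): {max=25}
  after event 4 (t=27: DEC total by 14): {max=25, total=-14}
  after event 5 (t=33: SET total = 46): {max=25, total=46}
  after event 6 (t=36: DEC max by 5): {max=20, total=46}

Answer: {max=20, total=46}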